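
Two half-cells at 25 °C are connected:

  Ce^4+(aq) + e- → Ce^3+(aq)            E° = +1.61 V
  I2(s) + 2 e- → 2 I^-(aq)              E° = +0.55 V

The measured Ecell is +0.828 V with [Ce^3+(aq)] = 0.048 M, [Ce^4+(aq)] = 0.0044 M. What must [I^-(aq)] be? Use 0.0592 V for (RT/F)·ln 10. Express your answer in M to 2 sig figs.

0.0013 M

With Ce⁴⁺/Ce³⁺ at the cathode and I₂/I⁻ at the anode, E°cell = +1.61 − (+0.55) = +1.06 V (n = 2).
From the Nernst equation, log Q = n(E° − E)/0.0592 = 2·(+1.06 − (+0.828))/0.0592 = 7.838.
The balanced reaction is 2 Ce^4+(aq) + 2 I^-(aq) → 2 Ce^3+(aq) + I2(s), so Q = [Ce^3+(aq)]^2 / ([Ce^4+(aq)]^2·[I^-(aq)]^2).
Substituting the known concentrations and solving, log [I^-(aq)] = −2.881 and [I^-(aq)] = 0.0013 M.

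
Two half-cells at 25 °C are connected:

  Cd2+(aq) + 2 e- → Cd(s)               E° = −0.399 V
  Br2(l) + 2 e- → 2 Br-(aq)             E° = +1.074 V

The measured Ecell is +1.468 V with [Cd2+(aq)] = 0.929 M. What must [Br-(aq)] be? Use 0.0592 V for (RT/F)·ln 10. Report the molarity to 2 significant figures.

1.3 M

Br₂/Br⁻ is the cathode (higher E°); E°cell = +1.074 − (−0.399) = +1.473 V with n = 2.
From the Nernst equation, log Q = n(E° − E)/0.0592 = 2·(+1.473 − (+1.468))/0.0592 = 0.169.
For Br2(l) + Cd(s) → 2 Br-(aq) + Cd2+(aq), the reaction quotient is Q = [Br-(aq)]^2·[Cd2+(aq)].
Isolating [Br-(aq)] in Q = 10^{0.169} yields log [Br-(aq)] = 0.100, i.e. 1.3 M.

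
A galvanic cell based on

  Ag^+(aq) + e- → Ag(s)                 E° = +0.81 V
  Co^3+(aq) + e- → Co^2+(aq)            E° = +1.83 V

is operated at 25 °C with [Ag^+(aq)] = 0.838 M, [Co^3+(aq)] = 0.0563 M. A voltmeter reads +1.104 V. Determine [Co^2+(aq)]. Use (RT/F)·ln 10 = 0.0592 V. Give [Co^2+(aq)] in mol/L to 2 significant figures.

0.0026 M

Co³⁺/Co²⁺ is the cathode (higher E°); E°cell = +1.83 − (+0.81) = +1.02 V with n = 1.
Rearranging E = E° − (0.0592/n)·log Q gives log Q = 1(+1.02 − (+1.104))/0.0592 = −1.419.
Balancing electrons gives Co^3+(aq) + Ag(s) → Co^2+(aq) + Ag^+(aq); thus Q = ([Co^2+(aq)]·[Ag^+(aq)]) / [Co^3+(aq)].
Isolating [Co^2+(aq)] in Q = 10^{−1.419} yields log [Co^2+(aq)] = −2.592, i.e. 0.0026 M.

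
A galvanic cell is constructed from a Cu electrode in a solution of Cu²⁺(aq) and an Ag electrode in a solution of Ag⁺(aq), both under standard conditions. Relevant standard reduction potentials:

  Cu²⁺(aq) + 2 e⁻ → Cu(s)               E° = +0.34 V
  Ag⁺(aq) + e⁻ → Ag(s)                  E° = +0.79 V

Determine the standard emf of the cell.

Of the two couples in this cell, the one with the more positive reduction potential is reduced at the cathode: here that is Ag⁺/Ag (+0.79 V); Cu²⁺/Cu (+0.34 V) is the anode.
E°cell = E°(cathode) − E°(anode) = +0.79 − (+0.34) = +0.45 V.

+0.45 V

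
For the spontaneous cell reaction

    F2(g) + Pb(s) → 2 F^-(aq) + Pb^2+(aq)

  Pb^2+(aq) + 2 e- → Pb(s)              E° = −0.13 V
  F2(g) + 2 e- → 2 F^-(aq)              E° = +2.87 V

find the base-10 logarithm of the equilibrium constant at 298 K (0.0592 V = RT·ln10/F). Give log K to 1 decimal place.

The F₂/F⁻ couple is reduced (cathode); E°cell = +2.87 − (−0.13) = +3.00 V with n = 2.
At equilibrium E = 0, so log K = nE°cell / 0.0592 = (2)(+3.00) / 0.0592 = 101.4.

log K = 101.4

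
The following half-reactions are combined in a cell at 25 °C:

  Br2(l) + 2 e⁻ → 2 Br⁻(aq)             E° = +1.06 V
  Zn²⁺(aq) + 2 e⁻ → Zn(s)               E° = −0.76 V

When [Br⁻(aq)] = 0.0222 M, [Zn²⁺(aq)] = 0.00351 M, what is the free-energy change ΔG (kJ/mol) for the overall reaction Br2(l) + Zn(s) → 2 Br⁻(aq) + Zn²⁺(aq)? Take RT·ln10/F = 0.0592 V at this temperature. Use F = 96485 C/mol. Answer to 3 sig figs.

The standard cell potential is +1.06 − (−0.76) = +1.82 V, with n = 2 electrons in the balanced equation.
Here Q = [Br⁻(aq)]^2·[Zn²⁺(aq)] = 1.73×10^−6 (log Q = −5.762), giving E = +1.82 − (0.0592/2)·(−5.762) = +1.9906 V.
Then ΔG = −nFE = −2 × 96485 × +1.9906 J/mol = −384 kJ/mol.

−384 kJ/mol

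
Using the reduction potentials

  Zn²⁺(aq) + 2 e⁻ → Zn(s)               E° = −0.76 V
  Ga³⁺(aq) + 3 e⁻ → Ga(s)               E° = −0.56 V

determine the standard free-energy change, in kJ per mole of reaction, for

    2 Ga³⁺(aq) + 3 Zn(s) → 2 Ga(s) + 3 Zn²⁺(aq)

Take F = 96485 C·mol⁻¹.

−116 kJ/mol

In the reaction as written Ga³⁺(aq) is reduced, so the Ga³⁺/Ga couple is the cathode and Zn²⁺/Zn is the anode.
E°cell = −0.56 − (−0.76) = +0.20 V; balancing electrons gives n = 6.
ΔG° = −nFE°cell = −(6)(96485)(+0.20) J/mol = −116 kJ/mol.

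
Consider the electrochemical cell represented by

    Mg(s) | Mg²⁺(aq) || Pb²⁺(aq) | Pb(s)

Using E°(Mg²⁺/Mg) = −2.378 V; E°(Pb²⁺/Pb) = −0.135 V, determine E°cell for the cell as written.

By convention the left-hand electrode in cell notation is the anode (oxidation) and the right-hand electrode is the cathode (reduction).
E°cell = E°(right) − E°(left) = −0.135 − (−2.378) = +2.243 V.

+2.243 V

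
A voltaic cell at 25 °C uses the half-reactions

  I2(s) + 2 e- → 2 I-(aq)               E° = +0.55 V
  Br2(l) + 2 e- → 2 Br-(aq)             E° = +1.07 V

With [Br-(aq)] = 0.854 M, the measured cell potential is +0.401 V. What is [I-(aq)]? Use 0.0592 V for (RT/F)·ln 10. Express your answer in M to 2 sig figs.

0.0083 M

Br₂/Br⁻ is the cathode (higher E°); E°cell = +1.07 − (+0.55) = +0.52 V with n = 2.
Rearranging E = E° − (0.0592/n)·log Q gives log Q = 2(+0.52 − (+0.401))/0.0592 = 4.020.
The balanced reaction is Br2(l) + 2 I-(aq) → 2 Br-(aq) + I2(s), so Q = [Br-(aq)]^2 / [I-(aq)]^2.
Isolating [I-(aq)] in Q = 10^{4.020} yields log [I-(aq)] = −2.079, i.e. 0.0083 M.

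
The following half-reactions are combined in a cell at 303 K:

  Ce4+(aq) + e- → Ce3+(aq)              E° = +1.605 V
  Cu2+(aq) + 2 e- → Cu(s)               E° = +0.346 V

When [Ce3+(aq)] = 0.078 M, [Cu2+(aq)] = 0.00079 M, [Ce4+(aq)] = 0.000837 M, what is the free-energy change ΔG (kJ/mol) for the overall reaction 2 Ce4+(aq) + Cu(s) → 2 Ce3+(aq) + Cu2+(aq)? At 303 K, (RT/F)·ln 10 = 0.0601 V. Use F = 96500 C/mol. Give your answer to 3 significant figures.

E°cell = +1.605 − (+0.346) = +1.259 V; the balanced reaction transfers n = 2 electrons.
The reaction quotient is ([Ce3+(aq)]^2·[Cu2+(aq)]) / [Ce4+(aq)]^2 = 6.86; by Nernst, E = +1.259 − (0.0601/2)(0.836) = +1.2339 V.
Finally ΔG = −nFE = −(2)(96500 C/mol)(+1.2339 V) = −238 kJ/mol.

−238 kJ/mol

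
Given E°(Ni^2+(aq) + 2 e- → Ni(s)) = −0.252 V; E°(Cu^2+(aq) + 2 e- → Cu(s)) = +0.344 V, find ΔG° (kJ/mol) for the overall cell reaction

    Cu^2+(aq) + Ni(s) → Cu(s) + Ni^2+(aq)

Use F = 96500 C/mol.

In the reaction as written Cu^2+(aq) is reduced, so the Cu²⁺/Cu couple is the cathode and Ni²⁺/Ni is the anode.
E°cell = +0.344 − (−0.252) = +0.596 V; balancing electrons gives n = 2.
ΔG° = −nFE°cell = −(2)(96500)(+0.596) J/mol = −115 kJ/mol.

−115 kJ/mol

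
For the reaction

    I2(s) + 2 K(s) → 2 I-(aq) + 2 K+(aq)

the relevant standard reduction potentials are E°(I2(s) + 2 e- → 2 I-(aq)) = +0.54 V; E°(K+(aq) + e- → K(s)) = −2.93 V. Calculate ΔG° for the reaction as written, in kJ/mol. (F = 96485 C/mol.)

−670 kJ/mol

In the reaction as written I2(s) is reduced, so the I₂/I⁻ couple is the cathode and K⁺/K is the anode.
E°cell = +0.54 − (−2.93) = +3.47 V; balancing electrons gives n = 2.
ΔG° = −nFE°cell = −(2)(96485)(+3.47) J/mol = −670 kJ/mol.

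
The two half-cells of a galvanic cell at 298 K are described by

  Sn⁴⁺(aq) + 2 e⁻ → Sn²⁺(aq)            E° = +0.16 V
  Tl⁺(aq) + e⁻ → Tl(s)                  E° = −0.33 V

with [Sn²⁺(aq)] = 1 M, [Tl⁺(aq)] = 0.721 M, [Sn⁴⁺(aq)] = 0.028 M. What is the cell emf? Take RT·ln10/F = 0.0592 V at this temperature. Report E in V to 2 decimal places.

+0.45 V

Since E°(Sn⁴⁺/Sn²⁺) > E°(Tl⁺/Tl), Sn⁴⁺/Sn²⁺ serves as the cathode.
E°cell = E°cat − E°an = +0.16 − (−0.33) = +0.49 V; n = 2.
Balancing gives Sn⁴⁺(aq) + 2 Tl(s) → Sn²⁺(aq) + 2 Tl⁺(aq); hence Q = ([Sn²⁺(aq)]·[Tl⁺(aq)]^2) / [Sn⁴⁺(aq)] = 18.6 (log Q = 1.269).
By the Nernst equation, E = +0.49 − (0.0592/2)·(1.269) = +0.45 V.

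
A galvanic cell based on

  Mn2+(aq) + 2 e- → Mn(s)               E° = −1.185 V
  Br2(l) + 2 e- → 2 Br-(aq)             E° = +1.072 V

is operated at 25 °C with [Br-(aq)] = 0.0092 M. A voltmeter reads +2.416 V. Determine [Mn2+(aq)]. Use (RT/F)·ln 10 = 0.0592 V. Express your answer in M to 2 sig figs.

Br₂/Br⁻ is the cathode (higher E°); E°cell = +1.072 − (−1.185) = +2.257 V with n = 2.
From the Nernst equation, log Q = n(E° − E)/0.0592 = 2·(+2.257 − (+2.416))/0.0592 = −5.372.
The balanced reaction is Br2(l) + Mn(s) → 2 Br-(aq) + Mn2+(aq), so Q = [Br-(aq)]^2·[Mn2+(aq)].
Isolating [Mn2+(aq)] in Q = 10^{−5.372} yields log [Mn2+(aq)] = −1.300, i.e. 0.050 M.

0.050 M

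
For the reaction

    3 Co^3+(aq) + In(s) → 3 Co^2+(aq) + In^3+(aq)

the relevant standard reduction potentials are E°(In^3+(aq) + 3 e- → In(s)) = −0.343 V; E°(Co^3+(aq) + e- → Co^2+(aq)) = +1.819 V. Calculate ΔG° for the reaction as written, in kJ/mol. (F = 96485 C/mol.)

In the reaction as written Co^3+(aq) is reduced, so the Co³⁺/Co²⁺ couple is the cathode and In³⁺/In is the anode.
E°cell = +1.819 − (−0.343) = +2.162 V; balancing electrons gives n = 3.
ΔG° = −nFE°cell = −(3)(96485)(+2.162) J/mol = −626 kJ/mol.

−626 kJ/mol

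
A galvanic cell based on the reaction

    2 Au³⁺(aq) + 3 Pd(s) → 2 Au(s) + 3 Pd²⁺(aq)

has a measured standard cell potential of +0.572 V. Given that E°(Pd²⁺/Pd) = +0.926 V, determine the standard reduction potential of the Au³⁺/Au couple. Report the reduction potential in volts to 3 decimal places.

In the reaction as written the Au³⁺/Au couple is reduced (cathode) and Pd²⁺/Pd is oxidized (anode), so E°cell = E°(Au³⁺/Au) − E°(Pd²⁺/Pd).
E°(Au³⁺/Au) = E°cell + E°(anode) = +0.572 + (+0.926) = +1.498 V.

+1.498 V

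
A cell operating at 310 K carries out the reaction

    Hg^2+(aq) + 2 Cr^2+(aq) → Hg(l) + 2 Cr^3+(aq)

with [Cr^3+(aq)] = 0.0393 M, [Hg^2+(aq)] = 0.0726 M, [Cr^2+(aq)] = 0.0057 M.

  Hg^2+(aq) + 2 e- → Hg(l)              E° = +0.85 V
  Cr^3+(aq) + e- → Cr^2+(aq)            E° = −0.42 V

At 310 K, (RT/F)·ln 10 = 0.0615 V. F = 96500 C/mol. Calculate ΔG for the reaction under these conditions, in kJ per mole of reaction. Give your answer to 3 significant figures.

E°cell = +0.85 − (−0.42) = +1.27 V; the balanced reaction transfers n = 2 electrons.
Here Q = [Cr^3+(aq)]^2 / ([Hg^2+(aq)]·[Cr^2+(aq)]^2) = 655 (log Q = 2.816), giving E = +1.27 − (0.0615/2)·(2.816) = +1.1834 V.
ΔG = −nFE = −(2)(96500)(+1.1834) J/mol = −228 kJ/mol.

−228 kJ/mol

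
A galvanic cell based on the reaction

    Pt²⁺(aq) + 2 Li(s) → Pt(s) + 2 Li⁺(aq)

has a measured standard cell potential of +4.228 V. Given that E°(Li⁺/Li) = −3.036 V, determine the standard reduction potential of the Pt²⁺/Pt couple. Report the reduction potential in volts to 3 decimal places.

In the reaction as written the Pt²⁺/Pt couple is reduced (cathode) and Li⁺/Li is oxidized (anode), so E°cell = E°(Pt²⁺/Pt) − E°(Li⁺/Li).
E°(Pt²⁺/Pt) = E°cell + E°(anode) = +4.228 + (−3.036) = +1.192 V.

+1.192 V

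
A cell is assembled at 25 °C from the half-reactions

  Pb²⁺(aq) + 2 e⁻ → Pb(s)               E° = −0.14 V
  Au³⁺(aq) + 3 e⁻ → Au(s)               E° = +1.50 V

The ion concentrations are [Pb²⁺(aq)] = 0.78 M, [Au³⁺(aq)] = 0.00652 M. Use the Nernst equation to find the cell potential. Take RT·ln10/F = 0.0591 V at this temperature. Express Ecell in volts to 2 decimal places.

Since E°(Au³⁺/Au) > E°(Pb²⁺/Pb), Au³⁺/Au serves as the cathode.
E°cell = +1.50 − (−0.14) = +1.64 V, with n = 6 electrons transferred.
Balancing gives 2 Au³⁺(aq) + 3 Pb(s) → 2 Au(s) + 3 Pb²⁺(aq); hence Q = [Pb²⁺(aq)]^3 / [Au³⁺(aq)]^2 = 1.12×10^4 (log Q = 4.048).
Applying E = E° − (RT ln10/nF)·log Q gives +1.64 − (0.0591/6)(4.048) = +1.60 V.

+1.60 V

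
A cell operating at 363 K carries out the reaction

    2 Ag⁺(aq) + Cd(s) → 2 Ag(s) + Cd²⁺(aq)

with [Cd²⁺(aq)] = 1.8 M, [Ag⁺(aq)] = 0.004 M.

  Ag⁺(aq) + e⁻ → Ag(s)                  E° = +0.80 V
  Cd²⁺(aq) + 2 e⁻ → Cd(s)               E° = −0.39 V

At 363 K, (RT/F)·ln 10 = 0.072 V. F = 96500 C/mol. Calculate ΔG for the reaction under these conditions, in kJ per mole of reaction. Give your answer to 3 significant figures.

E°cell = +0.80 − (−0.39) = +1.19 V; the balanced reaction transfers n = 2 electrons.
Here Q = [Cd²⁺(aq)] / [Ag⁺(aq)]^2 = 1.13×10^5 (log Q = 5.051), giving E = +1.19 − (0.072/2)·(5.051) = +1.0082 V.
ΔG = −nFE = −(2)(96500)(+1.0082) J/mol = −195 kJ/mol.

−195 kJ/mol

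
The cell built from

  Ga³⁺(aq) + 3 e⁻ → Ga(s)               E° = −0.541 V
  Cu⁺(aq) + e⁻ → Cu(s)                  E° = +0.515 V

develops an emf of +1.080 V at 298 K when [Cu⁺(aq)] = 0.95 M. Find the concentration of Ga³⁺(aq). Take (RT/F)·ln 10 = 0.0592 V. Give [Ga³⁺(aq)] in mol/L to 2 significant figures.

With Cu⁺/Cu at the cathode and Ga³⁺/Ga at the anode, E°cell = +0.515 − (−0.541) = +1.056 V (n = 3).
Since E = E° − (0.0592/n)·log Q, log Q = n(E° − E)/0.0592 = −1.216.
The balanced reaction is 3 Cu⁺(aq) + Ga(s) → 3 Cu(s) + Ga³⁺(aq), so Q = [Ga³⁺(aq)] / [Cu⁺(aq)]^3.
Substituting the known concentrations and solving, log [Ga³⁺(aq)] = −1.283 and [Ga³⁺(aq)] = 0.052 M.

0.052 M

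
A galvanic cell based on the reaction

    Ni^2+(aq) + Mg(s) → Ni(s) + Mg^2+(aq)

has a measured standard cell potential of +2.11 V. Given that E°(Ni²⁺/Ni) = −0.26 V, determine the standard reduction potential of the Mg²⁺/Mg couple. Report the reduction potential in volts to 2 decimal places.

−2.37 V

In the reaction as written the Ni²⁺/Ni couple is reduced (cathode) and Mg²⁺/Mg is oxidized (anode), so E°cell = E°(Ni²⁺/Ni) − E°(Mg²⁺/Mg).
E°(Mg²⁺/Mg) = E°(cathode) − E°cell = −0.26 − (+2.11) = −2.37 V.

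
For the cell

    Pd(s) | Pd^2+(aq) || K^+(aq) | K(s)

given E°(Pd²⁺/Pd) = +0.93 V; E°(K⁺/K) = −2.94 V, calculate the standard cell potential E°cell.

−3.87 V

By convention the left-hand electrode in cell notation is the anode (oxidation) and the right-hand electrode is the cathode (reduction).
E°cell = E°(right) − E°(left) = −2.94 − (+0.93) = −3.87 V.
The negative sign shows that, as written, the cell would require an external voltage to drive the reaction.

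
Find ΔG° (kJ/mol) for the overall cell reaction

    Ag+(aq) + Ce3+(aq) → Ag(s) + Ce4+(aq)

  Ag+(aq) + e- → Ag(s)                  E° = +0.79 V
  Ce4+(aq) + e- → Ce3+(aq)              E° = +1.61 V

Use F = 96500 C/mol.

+79.1 kJ/mol

In the reaction as written Ag+(aq) is reduced, so the Ag⁺/Ag couple is the cathode and Ce⁴⁺/Ce³⁺ is the anode.
E°cell = +0.79 − (+1.61) = −0.82 V; balancing electrons gives n = 1.
ΔG° = −nFE°cell = −(1)(96500)(−0.82) J/mol = +79.1 kJ/mol.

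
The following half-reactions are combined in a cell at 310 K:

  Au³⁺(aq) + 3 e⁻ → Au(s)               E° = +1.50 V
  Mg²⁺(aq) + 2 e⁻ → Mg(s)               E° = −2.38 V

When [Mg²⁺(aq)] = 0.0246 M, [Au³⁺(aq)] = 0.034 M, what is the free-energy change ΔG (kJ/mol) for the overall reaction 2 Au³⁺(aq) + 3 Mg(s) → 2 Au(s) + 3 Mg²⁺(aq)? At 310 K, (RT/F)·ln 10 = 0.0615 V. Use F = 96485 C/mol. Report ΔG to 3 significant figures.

The standard cell potential is +1.50 − (−2.38) = +3.88 V, with n = 6 electrons in the balanced equation.
The reaction quotient is [Mg²⁺(aq)]^3 / [Au³⁺(aq)]^2 = 0.0129; by Nernst, E = +3.88 − (0.0615/6)(−1.890) = +3.8994 V.
Then ΔG = −nFE = −6 × 96485 × +3.8994 J/mol = −2260 kJ/mol.

−2260 kJ/mol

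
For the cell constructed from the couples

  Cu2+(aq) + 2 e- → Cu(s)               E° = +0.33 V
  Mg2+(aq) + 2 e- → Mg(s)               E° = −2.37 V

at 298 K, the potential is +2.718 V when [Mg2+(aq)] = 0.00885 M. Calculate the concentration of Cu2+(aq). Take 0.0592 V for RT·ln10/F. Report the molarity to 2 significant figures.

0.036 M

With Cu²⁺/Cu at the cathode and Mg²⁺/Mg at the anode, E°cell = +0.33 − (−2.37) = +2.70 V (n = 2).
From the Nernst equation, log Q = n(E° − E)/0.0592 = 2·(+2.70 − (+2.718))/0.0592 = −0.608.
For Cu2+(aq) + Mg(s) → Cu(s) + Mg2+(aq), the reaction quotient is Q = [Mg2+(aq)] / [Cu2+(aq)].
Substituting the known concentrations and solving, log [Cu2+(aq)] = −1.445 and [Cu2+(aq)] = 0.036 M.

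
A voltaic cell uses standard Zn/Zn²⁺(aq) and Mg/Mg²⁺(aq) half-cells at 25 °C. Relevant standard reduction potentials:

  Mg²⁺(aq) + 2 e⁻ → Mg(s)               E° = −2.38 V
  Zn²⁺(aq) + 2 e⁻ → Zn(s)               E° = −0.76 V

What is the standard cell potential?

+1.62 V

Of the two couples in this cell, the one with the more positive reduction potential is reduced at the cathode: here that is Zn²⁺/Zn (−0.76 V); Mg²⁺/Mg (−2.38 V) is the anode.
E°cell = E°(cathode) − E°(anode) = −0.76 − (−2.38) = +1.62 V.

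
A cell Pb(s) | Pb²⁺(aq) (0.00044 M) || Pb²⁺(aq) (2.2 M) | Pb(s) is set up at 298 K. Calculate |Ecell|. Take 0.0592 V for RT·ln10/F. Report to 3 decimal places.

0.109 V

For a concentration cell E°cell = 0, since both electrodes use the same couple.
The compartment with the higher Pb²⁺(aq) concentration (2.2 M) acts as the cathode; ions are reduced there and produced at the dilute (0.00044 M) anode.
With n = 2, Ecell = −(0.0592/2)·log([dilute]/[conc]) = −(0.0592/2)·log(0.00044/2.2) = +0.109 V.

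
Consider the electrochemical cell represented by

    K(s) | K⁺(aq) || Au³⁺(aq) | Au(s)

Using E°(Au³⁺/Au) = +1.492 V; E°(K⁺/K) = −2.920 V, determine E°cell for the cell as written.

+4.412 V

By convention the left-hand electrode in cell notation is the anode (oxidation) and the right-hand electrode is the cathode (reduction).
E°cell = E°(right) − E°(left) = +1.492 − (−2.920) = +4.412 V.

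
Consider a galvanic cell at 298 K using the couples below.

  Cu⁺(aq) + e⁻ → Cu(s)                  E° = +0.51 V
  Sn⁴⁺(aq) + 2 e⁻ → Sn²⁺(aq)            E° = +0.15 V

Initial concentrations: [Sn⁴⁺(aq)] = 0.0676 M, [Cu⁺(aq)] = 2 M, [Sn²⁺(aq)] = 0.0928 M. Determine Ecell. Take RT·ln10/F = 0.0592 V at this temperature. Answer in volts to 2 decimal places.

The Cu⁺/Cu couple has the more positive E°, so it is the cathode; Sn⁴⁺/Sn²⁺ is the anode.
E°cell = +0.51 − (+0.15) = +0.36 V, with n = 2 electrons transferred.
The balanced reaction is 2 Cu⁺(aq) + Sn²⁺(aq) → 2 Cu(s) + Sn⁴⁺(aq), so Q = [Sn⁴⁺(aq)] / ([Cu⁺(aq)]^2·[Sn²⁺(aq)]) = 0.182 and log Q = −0.740.
E = E° − (0.0592/n)·log Q = +0.36 − (0.0592/2)(−0.740) = +0.38 V.

+0.38 V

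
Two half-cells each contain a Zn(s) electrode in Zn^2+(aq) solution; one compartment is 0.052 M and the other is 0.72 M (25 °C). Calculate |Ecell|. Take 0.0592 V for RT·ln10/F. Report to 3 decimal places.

For a concentration cell E°cell = 0, since both electrodes use the same couple.
The compartment with the higher Zn^2+(aq) concentration (0.72 M) acts as the cathode; ions are reduced there and produced at the dilute (0.052 M) anode.
With n = 2, Ecell = −(0.0592/2)·log([dilute]/[conc]) = −(0.0592/2)·log(0.052/0.72) = +0.034 V.

0.034 V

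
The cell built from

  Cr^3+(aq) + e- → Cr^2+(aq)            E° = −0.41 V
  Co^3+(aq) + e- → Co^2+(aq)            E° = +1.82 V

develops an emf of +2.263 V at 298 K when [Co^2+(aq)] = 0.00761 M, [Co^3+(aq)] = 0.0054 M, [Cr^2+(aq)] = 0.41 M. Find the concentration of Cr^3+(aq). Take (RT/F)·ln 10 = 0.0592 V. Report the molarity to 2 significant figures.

0.081 M

The Co³⁺/Co²⁺ couple has the larger reduction potential, so it is the cathode: E°cell = +1.82 − (−0.41) = +2.23 V and n = 1.
Since E = E° − (0.0592/n)·log Q, log Q = n(E° − E)/0.0592 = −0.557.
The balanced reaction is Co^3+(aq) + Cr^2+(aq) → Co^2+(aq) + Cr^3+(aq), so Q = ([Co^2+(aq)]·[Cr^3+(aq)]) / ([Co^3+(aq)]·[Cr^2+(aq)]).
Solving for the unknown gives log [Cr^3+(aq)] = −1.093, so [Cr^3+(aq)] ≈ 0.081 M.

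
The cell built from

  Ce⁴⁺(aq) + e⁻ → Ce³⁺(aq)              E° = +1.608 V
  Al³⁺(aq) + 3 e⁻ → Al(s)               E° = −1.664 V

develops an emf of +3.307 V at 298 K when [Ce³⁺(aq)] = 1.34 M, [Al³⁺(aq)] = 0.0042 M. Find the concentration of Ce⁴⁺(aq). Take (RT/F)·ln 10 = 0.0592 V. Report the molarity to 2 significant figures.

Ce⁴⁺/Ce³⁺ is the cathode (higher E°); E°cell = +1.608 − (−1.664) = +3.272 V with n = 3.
From the Nernst equation, log Q = n(E° − E)/0.0592 = 3·(+3.272 − (+3.307))/0.0592 = −1.774.
The balanced reaction is 3 Ce⁴⁺(aq) + Al(s) → 3 Ce³⁺(aq) + Al³⁺(aq), so Q = ([Ce³⁺(aq)]^3·[Al³⁺(aq)]) / [Ce⁴⁺(aq)]^3.
Substituting the known concentrations and solving, log [Ce⁴⁺(aq)] = −0.074 and [Ce⁴⁺(aq)] = 0.84 M.

0.84 M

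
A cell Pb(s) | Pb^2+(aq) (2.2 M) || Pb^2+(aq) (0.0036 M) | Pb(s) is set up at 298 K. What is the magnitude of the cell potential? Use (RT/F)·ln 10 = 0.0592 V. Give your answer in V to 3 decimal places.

For a concentration cell E°cell = 0, since both electrodes use the same couple.
The compartment with the higher Pb^2+(aq) concentration (2.2 M) acts as the cathode; ions are reduced there and produced at the dilute (0.0036 M) anode.
With n = 2, Ecell = −(0.0592/2)·log([dilute]/[conc]) = −(0.0592/2)·log(0.0036/2.2) = +0.082 V.

0.082 V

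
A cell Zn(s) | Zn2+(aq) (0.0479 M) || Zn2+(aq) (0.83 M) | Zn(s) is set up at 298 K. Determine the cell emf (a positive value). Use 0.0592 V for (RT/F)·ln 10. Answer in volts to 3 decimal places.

0.037 V

For a concentration cell E°cell = 0, since both electrodes use the same couple.
The compartment with the higher Zn2+(aq) concentration (0.83 M) acts as the cathode; ions are reduced there and produced at the dilute (0.0479 M) anode.
With n = 2, Ecell = −(0.0592/2)·log([dilute]/[conc]) = −(0.0592/2)·log(0.0479/0.83) = +0.037 V.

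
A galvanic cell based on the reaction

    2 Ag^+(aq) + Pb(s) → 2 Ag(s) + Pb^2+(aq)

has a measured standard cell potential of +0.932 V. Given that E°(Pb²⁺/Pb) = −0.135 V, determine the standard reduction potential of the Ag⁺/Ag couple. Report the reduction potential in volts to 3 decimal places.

In the reaction as written the Ag⁺/Ag couple is reduced (cathode) and Pb²⁺/Pb is oxidized (anode), so E°cell = E°(Ag⁺/Ag) − E°(Pb²⁺/Pb).
E°(Ag⁺/Ag) = E°cell + E°(anode) = +0.932 + (−0.135) = +0.797 V.

+0.797 V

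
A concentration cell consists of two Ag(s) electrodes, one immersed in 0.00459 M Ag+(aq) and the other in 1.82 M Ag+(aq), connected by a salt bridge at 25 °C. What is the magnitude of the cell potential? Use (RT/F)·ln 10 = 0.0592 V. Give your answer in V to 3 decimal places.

0.154 V

For a concentration cell E°cell = 0, since both electrodes use the same couple.
The compartment with the higher Ag+(aq) concentration (1.82 M) acts as the cathode; ions are reduced there and produced at the dilute (0.00459 M) anode.
With n = 1, Ecell = −(0.0592/1)·log([dilute]/[conc]) = −(0.0592/1)·log(0.00459/1.82) = +0.154 V.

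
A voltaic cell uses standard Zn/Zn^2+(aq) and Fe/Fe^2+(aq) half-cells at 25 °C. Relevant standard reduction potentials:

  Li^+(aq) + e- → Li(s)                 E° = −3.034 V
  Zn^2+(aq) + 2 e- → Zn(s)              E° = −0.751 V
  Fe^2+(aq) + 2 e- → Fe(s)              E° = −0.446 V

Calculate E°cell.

The Fe²⁺/Fe couple has the higher E°, so Fe ion is reduced (cathode) and Zn is oxidized (anode).
E°cell = E°(cathode) − E°(anode) = −0.446 − (−0.751) = +0.305 V.

+0.305 V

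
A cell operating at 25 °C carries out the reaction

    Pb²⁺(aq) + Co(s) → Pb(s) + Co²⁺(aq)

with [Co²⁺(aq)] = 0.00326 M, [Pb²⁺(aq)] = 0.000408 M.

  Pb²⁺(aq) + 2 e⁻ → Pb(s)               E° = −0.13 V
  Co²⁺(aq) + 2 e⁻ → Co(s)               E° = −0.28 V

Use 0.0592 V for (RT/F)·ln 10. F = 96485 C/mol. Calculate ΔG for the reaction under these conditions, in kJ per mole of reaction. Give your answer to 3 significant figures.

The standard cell potential is −0.13 − (−0.28) = +0.15 V, with n = 2 electrons in the balanced equation.
The reaction quotient is [Co²⁺(aq)] / [Pb²⁺(aq)] = 7.99; by Nernst, E = +0.15 − (0.0592/2)(0.903) = +0.1233 V.
Then ΔG = −nFE = −2 × 96485 × +0.1233 J/mol = −23.8 kJ/mol.

−23.8 kJ/mol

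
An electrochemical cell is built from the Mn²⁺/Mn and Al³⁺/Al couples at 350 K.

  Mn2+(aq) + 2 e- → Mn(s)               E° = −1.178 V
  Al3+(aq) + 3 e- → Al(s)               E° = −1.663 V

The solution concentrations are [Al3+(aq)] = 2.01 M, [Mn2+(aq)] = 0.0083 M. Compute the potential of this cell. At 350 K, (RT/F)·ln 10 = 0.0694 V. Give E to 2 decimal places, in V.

Since E°(Mn²⁺/Mn) > E°(Al³⁺/Al), Mn²⁺/Mn serves as the cathode.
E°cell = −1.178 − (−1.663) = +0.485 V, with n = 6 electrons transferred.
For the overall reaction 3 Mn2+(aq) + 2 Al(s) → 3 Mn(s) + 2 Al3+(aq), Q = [Al3+(aq)]^2 / [Mn2+(aq)]^3 = 7.07×10^6, giving log Q = 6.849.
E = E° − (0.0694/n)·log Q = +0.485 − (0.0694/6)(6.849) = +0.41 V.

+0.41 V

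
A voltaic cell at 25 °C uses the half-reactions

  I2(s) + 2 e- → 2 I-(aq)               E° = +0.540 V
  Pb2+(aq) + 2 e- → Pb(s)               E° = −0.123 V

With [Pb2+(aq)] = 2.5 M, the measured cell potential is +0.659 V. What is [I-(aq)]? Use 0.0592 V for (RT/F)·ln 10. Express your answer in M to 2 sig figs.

0.74 M

With I₂/I⁻ at the cathode and Pb²⁺/Pb at the anode, E°cell = +0.540 − (−0.123) = +0.663 V (n = 2).
Since E = E° − (0.0592/n)·log Q, log Q = n(E° − E)/0.0592 = 0.135.
For I2(s) + Pb(s) → 2 I-(aq) + Pb2+(aq), the reaction quotient is Q = [I-(aq)]^2·[Pb2+(aq)].
Substituting the known concentrations and solving, log [I-(aq)] = −0.131 and [I-(aq)] = 0.74 M.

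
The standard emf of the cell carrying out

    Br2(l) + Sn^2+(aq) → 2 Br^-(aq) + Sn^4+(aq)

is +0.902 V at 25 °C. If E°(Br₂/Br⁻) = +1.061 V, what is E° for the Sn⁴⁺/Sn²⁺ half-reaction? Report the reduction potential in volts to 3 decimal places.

+0.159 V

In the reaction as written the Br₂/Br⁻ couple is reduced (cathode) and Sn⁴⁺/Sn²⁺ is oxidized (anode), so E°cell = E°(Br₂/Br⁻) − E°(Sn⁴⁺/Sn²⁺).
E°(Sn⁴⁺/Sn²⁺) = E°(cathode) − E°cell = +1.061 − (+0.902) = +0.159 V.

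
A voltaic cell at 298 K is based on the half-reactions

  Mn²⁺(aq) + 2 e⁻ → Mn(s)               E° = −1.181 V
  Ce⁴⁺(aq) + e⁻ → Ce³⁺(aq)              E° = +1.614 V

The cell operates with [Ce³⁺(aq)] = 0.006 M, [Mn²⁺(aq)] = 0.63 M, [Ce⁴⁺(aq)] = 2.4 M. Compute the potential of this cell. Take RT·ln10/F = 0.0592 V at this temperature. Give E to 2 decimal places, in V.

Ce⁴⁺/Ce³⁺ is reduced (cathode, E° = +1.614 V) and Mn²⁺/Mn is oxidized (anode).
The standard potential is +1.614 − (−1.181) = +2.795 V and the balanced reaction transfers n = 2 electrons.
Balancing gives 2 Ce⁴⁺(aq) + Mn(s) → 2 Ce³⁺(aq) + Mn²⁺(aq); hence Q = ([Ce³⁺(aq)]^2·[Mn²⁺(aq)]) / [Ce⁴⁺(aq)]^2 = 3.94×10^−6 (log Q = −5.405).
Applying E = E° − (RT ln10/nF)·log Q gives +2.795 − (0.0592/2)(−5.405) = +2.95 V.

+2.95 V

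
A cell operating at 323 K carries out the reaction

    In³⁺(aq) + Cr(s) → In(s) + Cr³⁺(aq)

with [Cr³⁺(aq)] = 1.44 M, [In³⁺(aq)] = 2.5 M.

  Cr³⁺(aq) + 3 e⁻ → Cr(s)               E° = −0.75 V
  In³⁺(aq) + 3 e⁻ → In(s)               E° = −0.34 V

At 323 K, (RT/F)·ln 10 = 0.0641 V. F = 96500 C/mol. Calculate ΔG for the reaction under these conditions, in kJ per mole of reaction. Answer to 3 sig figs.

−120 kJ/mol

With In³⁺/In reduced at the cathode, E°cell = −0.34 − (−0.75) = +0.41 V and n = 3.
Q = [Cr³⁺(aq)] / [In³⁺(aq)] = 0.576, so log Q = −0.240 and E = +0.41 − (0.0641/3)(−0.240) = +0.4151 V.
Then ΔG = −nFE = −3 × 96500 × +0.4151 J/mol = −120 kJ/mol.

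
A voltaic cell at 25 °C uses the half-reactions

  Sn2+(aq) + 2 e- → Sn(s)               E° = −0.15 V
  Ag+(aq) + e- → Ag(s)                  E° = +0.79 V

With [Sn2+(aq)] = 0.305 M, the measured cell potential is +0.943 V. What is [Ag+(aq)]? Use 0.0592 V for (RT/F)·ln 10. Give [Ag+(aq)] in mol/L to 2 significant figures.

0.62 M

Ag⁺/Ag is the cathode (higher E°); E°cell = +0.79 − (−0.15) = +0.94 V with n = 2.
Rearranging E = E° − (0.0592/n)·log Q gives log Q = 2(+0.94 − (+0.943))/0.0592 = −0.101.
For 2 Ag+(aq) + Sn(s) → 2 Ag(s) + Sn2+(aq), the reaction quotient is Q = [Sn2+(aq)] / [Ag+(aq)]^2.
Substituting the known concentrations and solving, log [Ag+(aq)] = −0.207 and [Ag+(aq)] = 0.62 M.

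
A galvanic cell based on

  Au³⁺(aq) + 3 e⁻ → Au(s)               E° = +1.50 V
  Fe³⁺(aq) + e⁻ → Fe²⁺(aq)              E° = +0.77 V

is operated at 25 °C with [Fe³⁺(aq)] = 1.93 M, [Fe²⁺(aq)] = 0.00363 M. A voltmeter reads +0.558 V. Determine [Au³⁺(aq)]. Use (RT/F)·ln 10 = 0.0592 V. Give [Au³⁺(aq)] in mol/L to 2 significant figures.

0.29 M

Au³⁺/Au is the cathode (higher E°); E°cell = +1.50 − (+0.77) = +0.73 V with n = 3.
Since E = E° − (0.0592/n)·log Q, log Q = n(E° − E)/0.0592 = 8.716.
Balancing electrons gives Au³⁺(aq) + 3 Fe²⁺(aq) → Au(s) + 3 Fe³⁺(aq); thus Q = [Fe³⁺(aq)]^3 / ([Au³⁺(aq)]·[Fe²⁺(aq)]^3).
Isolating [Au³⁺(aq)] in Q = 10^{8.716} yields log [Au³⁺(aq)] = −0.539, i.e. 0.29 M.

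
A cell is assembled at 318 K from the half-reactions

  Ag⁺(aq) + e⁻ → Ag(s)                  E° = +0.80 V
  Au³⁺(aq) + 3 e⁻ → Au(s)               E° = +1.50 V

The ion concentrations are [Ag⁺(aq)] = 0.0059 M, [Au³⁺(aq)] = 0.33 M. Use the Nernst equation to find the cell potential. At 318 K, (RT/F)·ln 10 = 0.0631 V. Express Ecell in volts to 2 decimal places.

+0.83 V

Since E°(Au³⁺/Au) > E°(Ag⁺/Ag), Au³⁺/Au serves as the cathode.
The standard potential is +1.50 − (+0.80) = +0.70 V and the balanced reaction transfers n = 3 electrons.
Balancing gives Au³⁺(aq) + 3 Ag(s) → Au(s) + 3 Ag⁺(aq); hence Q = [Ag⁺(aq)]^3 / [Au³⁺(aq)] = 6.22×10^−7 (log Q = −6.206).
Applying E = E° − (RT ln10/nF)·log Q gives +0.70 − (0.0631/3)(−6.206) = +0.83 V.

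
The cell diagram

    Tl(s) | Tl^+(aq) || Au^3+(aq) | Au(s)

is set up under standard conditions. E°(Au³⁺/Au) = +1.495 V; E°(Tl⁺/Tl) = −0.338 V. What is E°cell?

+1.833 V

By convention the left-hand electrode in cell notation is the anode (oxidation) and the right-hand electrode is the cathode (reduction).
E°cell = E°(right) − E°(left) = +1.495 − (−0.338) = +1.833 V.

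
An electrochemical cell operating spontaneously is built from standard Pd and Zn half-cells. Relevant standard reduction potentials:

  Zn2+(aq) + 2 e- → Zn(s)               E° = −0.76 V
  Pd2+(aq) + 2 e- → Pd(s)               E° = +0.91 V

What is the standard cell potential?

+1.67 V

Of the two couples in this cell, the one with the more positive reduction potential is reduced at the cathode: here that is Pd²⁺/Pd (+0.91 V); Zn²⁺/Zn (−0.76 V) is the anode.
E°cell = E°(cathode) − E°(anode) = +0.91 − (−0.76) = +1.67 V.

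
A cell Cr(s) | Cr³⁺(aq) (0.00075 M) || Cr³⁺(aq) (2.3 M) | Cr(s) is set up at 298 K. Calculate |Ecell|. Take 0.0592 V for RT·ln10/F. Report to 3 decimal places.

0.069 V

For a concentration cell E°cell = 0, since both electrodes use the same couple.
The compartment with the higher Cr³⁺(aq) concentration (2.3 M) acts as the cathode; ions are reduced there and produced at the dilute (0.00075 M) anode.
With n = 3, Ecell = −(0.0592/3)·log([dilute]/[conc]) = −(0.0592/3)·log(0.00075/2.3) = +0.069 V.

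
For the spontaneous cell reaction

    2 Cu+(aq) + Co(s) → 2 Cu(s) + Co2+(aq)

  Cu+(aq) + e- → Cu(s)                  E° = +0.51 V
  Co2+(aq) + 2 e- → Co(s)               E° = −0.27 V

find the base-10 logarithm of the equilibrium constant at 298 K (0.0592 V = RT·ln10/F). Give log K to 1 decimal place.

log K = 26.4

The Cu⁺/Cu couple is reduced (cathode); E°cell = +0.51 − (−0.27) = +0.78 V with n = 2.
At equilibrium E = 0, so log K = nE°cell / 0.0592 = (2)(+0.78) / 0.0592 = 26.4.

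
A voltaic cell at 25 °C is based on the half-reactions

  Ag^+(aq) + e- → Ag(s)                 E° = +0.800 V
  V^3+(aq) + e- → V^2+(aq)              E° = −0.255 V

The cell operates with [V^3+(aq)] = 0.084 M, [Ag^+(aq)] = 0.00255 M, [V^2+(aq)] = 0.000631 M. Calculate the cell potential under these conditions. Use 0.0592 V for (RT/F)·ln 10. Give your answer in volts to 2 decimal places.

The Ag⁺/Ag couple has the more positive E°, so it is the cathode; V³⁺/V²⁺ is the anode.
E°cell = E°cat − E°an = +0.800 − (−0.255) = +1.055 V; n = 1.
The balanced reaction is Ag^+(aq) + V^2+(aq) → Ag(s) + V^3+(aq), so Q = [V^3+(aq)] / ([Ag^+(aq)]·[V^2+(aq)]) = 5.22×10^4 and log Q = 4.718.
Applying E = E° − (RT ln10/nF)·log Q gives +1.055 − (0.0592/1)(4.718) = +0.78 V.

+0.78 V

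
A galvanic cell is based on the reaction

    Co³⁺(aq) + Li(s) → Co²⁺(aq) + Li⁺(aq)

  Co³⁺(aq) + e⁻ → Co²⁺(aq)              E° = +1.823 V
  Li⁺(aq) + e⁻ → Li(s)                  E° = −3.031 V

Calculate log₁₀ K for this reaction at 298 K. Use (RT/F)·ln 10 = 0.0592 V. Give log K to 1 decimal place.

log K = 82.0

The Co³⁺/Co²⁺ couple is reduced (cathode); E°cell = +1.823 − (−3.031) = +4.854 V with n = 1.
At equilibrium E = 0, so log K = nE°cell / 0.0592 = (1)(+4.854) / 0.0592 = 82.0.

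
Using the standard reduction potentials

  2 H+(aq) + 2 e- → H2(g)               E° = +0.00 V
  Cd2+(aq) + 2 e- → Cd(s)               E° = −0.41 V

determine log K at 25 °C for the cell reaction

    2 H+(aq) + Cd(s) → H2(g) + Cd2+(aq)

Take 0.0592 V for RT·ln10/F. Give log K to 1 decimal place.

log K = 13.9

The 2H⁺/H₂ couple is reduced (cathode); E°cell = +0.00 − (−0.41) = +0.41 V with n = 2.
At equilibrium E = 0, so log K = nE°cell / 0.0592 = (2)(+0.41) / 0.0592 = 13.9.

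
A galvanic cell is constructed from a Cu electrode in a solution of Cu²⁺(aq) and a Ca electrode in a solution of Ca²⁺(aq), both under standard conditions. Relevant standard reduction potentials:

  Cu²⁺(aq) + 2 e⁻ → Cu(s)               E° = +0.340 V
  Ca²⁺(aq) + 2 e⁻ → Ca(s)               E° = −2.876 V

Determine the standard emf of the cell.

The Cu²⁺/Cu couple has the higher E°, so Cu ion is reduced (cathode) and Ca is oxidized (anode).
E°cell = E°(cathode) − E°(anode) = +0.340 − (−2.876) = +3.216 V.

+3.216 V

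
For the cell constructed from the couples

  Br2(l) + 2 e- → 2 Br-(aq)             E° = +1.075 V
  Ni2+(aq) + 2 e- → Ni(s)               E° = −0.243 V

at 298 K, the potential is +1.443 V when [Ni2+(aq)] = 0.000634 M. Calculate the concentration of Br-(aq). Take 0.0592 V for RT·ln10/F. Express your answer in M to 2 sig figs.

0.31 M

With Br₂/Br⁻ at the cathode and Ni²⁺/Ni at the anode, E°cell = +1.075 − (−0.243) = +1.318 V (n = 2).
From the Nernst equation, log Q = n(E° − E)/0.0592 = 2·(+1.318 − (+1.443))/0.0592 = −4.223.
The balanced reaction is Br2(l) + Ni(s) → 2 Br-(aq) + Ni2+(aq), so Q = [Br-(aq)]^2·[Ni2+(aq)].
Substituting the known concentrations and solving, log [Br-(aq)] = −0.513 and [Br-(aq)] = 0.31 M.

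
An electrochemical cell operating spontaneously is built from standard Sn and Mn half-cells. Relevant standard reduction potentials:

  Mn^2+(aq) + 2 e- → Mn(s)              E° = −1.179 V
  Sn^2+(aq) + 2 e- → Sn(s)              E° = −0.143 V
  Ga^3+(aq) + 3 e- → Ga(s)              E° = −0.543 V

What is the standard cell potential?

Of the two couples in this cell, the one with the more positive reduction potential is reduced at the cathode: here that is Sn²⁺/Sn (−0.143 V); Mn²⁺/Mn (−1.179 V) is the anode.
E°cell = E°(cathode) − E°(anode) = −0.143 − (−1.179) = +1.036 V.

+1.036 V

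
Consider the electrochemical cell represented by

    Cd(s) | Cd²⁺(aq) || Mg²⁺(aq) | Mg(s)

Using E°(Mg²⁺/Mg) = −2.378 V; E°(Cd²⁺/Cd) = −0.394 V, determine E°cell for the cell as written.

By convention the left-hand electrode in cell notation is the anode (oxidation) and the right-hand electrode is the cathode (reduction).
E°cell = E°(right) − E°(left) = −2.378 − (−0.394) = −1.984 V.
The negative sign shows that, as written, the cell would require an external voltage to drive the reaction.

−1.984 V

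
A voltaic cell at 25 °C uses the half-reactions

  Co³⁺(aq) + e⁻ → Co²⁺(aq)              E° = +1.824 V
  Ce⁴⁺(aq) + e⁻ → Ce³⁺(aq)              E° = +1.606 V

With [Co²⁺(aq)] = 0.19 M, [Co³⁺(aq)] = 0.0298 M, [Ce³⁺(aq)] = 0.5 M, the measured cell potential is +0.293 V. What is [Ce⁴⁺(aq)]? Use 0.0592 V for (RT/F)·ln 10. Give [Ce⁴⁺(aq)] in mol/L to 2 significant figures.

The Co³⁺/Co²⁺ couple has the larger reduction potential, so it is the cathode: E°cell = +1.824 − (+1.606) = +0.218 V and n = 1.
From the Nernst equation, log Q = n(E° − E)/0.0592 = 1·(+0.218 − (+0.293))/0.0592 = −1.267.
The balanced reaction is Co³⁺(aq) + Ce³⁺(aq) → Co²⁺(aq) + Ce⁴⁺(aq), so Q = ([Co²⁺(aq)]·[Ce⁴⁺(aq)]) / ([Co³⁺(aq)]·[Ce³⁺(aq)]).
Substituting the known concentrations and solving, log [Ce⁴⁺(aq)] = −2.373 and [Ce⁴⁺(aq)] = 0.0042 M.

0.0042 M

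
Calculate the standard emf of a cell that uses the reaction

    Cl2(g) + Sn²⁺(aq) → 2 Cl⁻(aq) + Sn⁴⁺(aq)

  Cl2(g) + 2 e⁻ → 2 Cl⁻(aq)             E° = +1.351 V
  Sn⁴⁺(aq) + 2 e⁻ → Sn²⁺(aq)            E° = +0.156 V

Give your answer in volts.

Cl2(g) gains electrons, so the Cl₂/Cl⁻ couple is the cathode; the Sn⁴⁺/Sn²⁺ couple is the anode.
E°cell = E°(cathode) − E°(anode) = +1.351 − (+0.156) = +1.195 V.
The positive value indicates the reaction is spontaneous as written.

+1.195 V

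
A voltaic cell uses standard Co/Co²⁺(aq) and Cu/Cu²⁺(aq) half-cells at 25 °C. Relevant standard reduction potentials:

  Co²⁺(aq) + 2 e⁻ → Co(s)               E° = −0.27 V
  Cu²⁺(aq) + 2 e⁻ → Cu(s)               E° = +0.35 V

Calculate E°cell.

Of the two couples in this cell, the one with the more positive reduction potential is reduced at the cathode: here that is Cu²⁺/Cu (+0.35 V); Co²⁺/Co (−0.27 V) is the anode.
E°cell = E°(cathode) − E°(anode) = +0.35 − (−0.27) = +0.62 V.

+0.62 V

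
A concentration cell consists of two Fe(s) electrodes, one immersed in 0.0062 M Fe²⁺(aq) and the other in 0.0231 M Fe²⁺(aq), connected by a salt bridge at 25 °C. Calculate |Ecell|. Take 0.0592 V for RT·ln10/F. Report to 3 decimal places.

For a concentration cell E°cell = 0, since both electrodes use the same couple.
The compartment with the higher Fe²⁺(aq) concentration (0.0231 M) acts as the cathode; ions are reduced there and produced at the dilute (0.0062 M) anode.
With n = 2, Ecell = −(0.0592/2)·log([dilute]/[conc]) = −(0.0592/2)·log(0.0062/0.0231) = +0.017 V.

0.017 V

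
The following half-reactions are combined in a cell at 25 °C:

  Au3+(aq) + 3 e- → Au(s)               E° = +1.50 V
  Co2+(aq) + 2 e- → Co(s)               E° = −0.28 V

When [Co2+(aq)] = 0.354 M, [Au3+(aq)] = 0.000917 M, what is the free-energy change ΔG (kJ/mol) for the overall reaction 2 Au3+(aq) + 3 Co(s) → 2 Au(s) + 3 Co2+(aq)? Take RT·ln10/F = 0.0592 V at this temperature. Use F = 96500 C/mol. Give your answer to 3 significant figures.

With Au³⁺/Au reduced at the cathode, E°cell = +1.50 − (−0.28) = +1.78 V and n = 6.
Q = [Co2+(aq)]^3 / [Au3+(aq)]^2 = 5.28×10^4, so log Q = 4.722 and E = +1.78 − (0.0592/6)(4.722) = +1.7334 V.
Then ΔG = −nFE = −6 × 96500 × +1.7334 J/mol = −1000 kJ/mol.

−1000 kJ/mol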